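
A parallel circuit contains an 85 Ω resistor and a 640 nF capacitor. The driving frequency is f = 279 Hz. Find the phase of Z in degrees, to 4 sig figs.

-5.447°

ω = 2πf = 1753 rad/s
X_C = 1/(ωC) = 891.3 Ω
Parallel: admittances add. Y = 1/R + jωC
Y = (0.01176 + j0.001122) S
|Y| = 0.01182 S → |Z| = 1/|Y| = 84.62 Ω, ∠Z = −∠Y = -5.447°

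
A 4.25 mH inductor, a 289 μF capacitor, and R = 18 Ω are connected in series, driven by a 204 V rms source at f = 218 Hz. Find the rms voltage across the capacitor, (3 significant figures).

28.2 V

ω = 2πf = 1370 rad/s
X_L = ωL = 5.82 Ω
X_C = 1/(ωC) = 2.53 Ω
Net reactance X = X_L − X_C = 3.30 Ω
Z = 18.0 + j3.30 Ω
|Z| = √(18.0² + 3.30²) = 18.3 Ω
I = V/|Z| = 11.1 A
V_C = I·|Z_C| = 11.1 × 2.53 = 28.2 V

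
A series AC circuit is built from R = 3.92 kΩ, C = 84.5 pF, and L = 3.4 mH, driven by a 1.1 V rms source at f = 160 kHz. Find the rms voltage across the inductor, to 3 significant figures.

ω = 2πf = 1.005e+06 rad/s
X_L = ωL = 3420 Ω
X_C = 1/(ωC) = 11800 Ω
Net reactance X = X_L − X_C = -8350 Ω
Z = 3920 − j8350 Ω
|Z| = √(3920² + 8350²) = 9230 Ω
I = V/|Z| = 119 μA
V_L = I·|Z_L| = 0.000119 × 3420 = 0.407 V

0.407 V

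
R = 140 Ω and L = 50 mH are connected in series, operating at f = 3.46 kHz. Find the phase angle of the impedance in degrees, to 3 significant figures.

82.7°

ω = 2πf = 21740 rad/s
X_L = ωL = 1090 Ω
Z = 140 + j1090 Ω
|Z| = √(140² + 1090²) = 1100 Ω
∠Z = arctan(1090/140) = 82.7°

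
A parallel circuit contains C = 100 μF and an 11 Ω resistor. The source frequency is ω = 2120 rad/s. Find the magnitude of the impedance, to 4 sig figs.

4.335 Ω

X_C = 1/(ωC) = 4.717 Ω
Parallel: admittances add. Y = 1/R + jωC
Y = (0.09091 + j0.2120) S
|Y| = 0.2307 S → |Z| = 1/|Y| = 4.335 Ω, ∠Z = −∠Y = -66.79°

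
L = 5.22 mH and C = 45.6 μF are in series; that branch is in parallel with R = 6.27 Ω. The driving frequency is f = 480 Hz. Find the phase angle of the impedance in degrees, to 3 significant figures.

36.5°

ω = 2πf = 3016 rad/s
X_L = ωL = 15.7 Ω
X_C = 1/(ωC) = 7.27 Ω
Branch 1: Z₁ = R = 6.27 Ω
Branch 2 (series LC): Z₂ = j(X_L − X_C) = j8.47 Ω
Parallel: Z = Z₁Z₂/(Z₁+Z₂), |Z| = 5.04 Ω, ∠Z = 36.5°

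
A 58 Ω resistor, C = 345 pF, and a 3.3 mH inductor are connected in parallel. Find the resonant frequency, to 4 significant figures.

ω₀ = 1/√(LC) = 1/√(0.0033 × 3.45e-10) = 937200 rad/s
f₀ = ω₀/(2π) = 149.2 kHz

149.2 kHz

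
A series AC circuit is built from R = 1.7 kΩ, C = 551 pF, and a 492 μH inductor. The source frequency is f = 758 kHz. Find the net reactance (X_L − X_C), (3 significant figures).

ω = 2πf = 4.763e+06 rad/s
X_L = ωL = 2340 Ω
X_C = 1/(ωC) = 381 Ω
X = 2340 − 381 = 1960 Ω

1960 Ω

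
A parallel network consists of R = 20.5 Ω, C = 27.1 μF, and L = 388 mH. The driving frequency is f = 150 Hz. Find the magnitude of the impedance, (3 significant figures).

18.6 Ω

ω = 2πf = 942.5 rad/s
X_L = ωL = 366 Ω
X_C = 1/(ωC) = 39.2 Ω
Parallel: admittances add. Y = 1/R + 1/(jωL) + jωC
Y = (0.0488 + j0.0228) S
|Y| = 0.0538 S → |Z| = 1/|Y| = 18.6 Ω, ∠Z = −∠Y = -25.1°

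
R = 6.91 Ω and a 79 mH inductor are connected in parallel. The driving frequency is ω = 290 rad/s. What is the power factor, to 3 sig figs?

X_L = ωL = 22.9 Ω
Parallel: admittances add. Y = 1/R + 1/(jωL)
Y = (0.145 − j0.0436) S
|Y| = 0.151 S → |Z| = 1/|Y| = 6.62 Ω, ∠Z = −∠Y = 16.8°
cos φ = cos(16.8°) = 0.957

0.957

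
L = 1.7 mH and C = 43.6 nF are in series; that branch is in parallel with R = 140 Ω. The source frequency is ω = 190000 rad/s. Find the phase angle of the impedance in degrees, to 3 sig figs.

34.7°

X_L = ωL = 323 Ω
X_C = 1/(ωC) = 121 Ω
Branch 1: Z₁ = R = 140 Ω
Branch 2 (series LC): Z₂ = j(X_L − X_C) = j202 Ω
Parallel: Z = Z₁Z₂/(Z₁+Z₂), |Z| = 115 Ω, ∠Z = 34.7°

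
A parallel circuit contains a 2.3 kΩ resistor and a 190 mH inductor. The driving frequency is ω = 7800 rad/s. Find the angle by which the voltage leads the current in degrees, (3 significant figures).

57.2°

X_L = ωL = 1480 Ω
Parallel: admittances add. Y = 1/R + 1/(jωL)
Y = (0.000435 − j0.000675) S
|Y| = 0.000803 S → |Z| = 1/|Y| = 1250 Ω, ∠Z = −∠Y = 57.2°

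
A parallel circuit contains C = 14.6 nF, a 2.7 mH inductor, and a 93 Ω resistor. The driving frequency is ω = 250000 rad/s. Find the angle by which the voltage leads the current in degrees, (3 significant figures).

-11.4°

X_L = ωL = 675 Ω
X_C = 1/(ωC) = 274 Ω
Parallel: admittances add. Y = 1/R + 1/(jωL) + jωC
Y = (0.0108 + j0.00217) S
|Y| = 0.0110 S → |Z| = 1/|Y| = 91.2 Ω, ∠Z = −∠Y = -11.4°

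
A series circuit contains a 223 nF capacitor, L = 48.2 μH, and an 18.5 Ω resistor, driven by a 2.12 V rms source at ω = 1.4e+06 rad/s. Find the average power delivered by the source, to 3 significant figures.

18.6 mW

X_L = ωL = 67.5 Ω
X_C = 1/(ωC) = 3.20 Ω
Net reactance X = X_L − X_C = 64.3 Ω
Z = 18.5 + j64.3 Ω
|Z| = √(18.5² + 64.3²) = 66.9 Ω
∠Z = arctan(64.3/18.5) = 73.9°
I = V/|Z| = 31.7 mA
P = VI cos φ = 2.12 × 0.0317 × cos(73.9°) = 18.6 mW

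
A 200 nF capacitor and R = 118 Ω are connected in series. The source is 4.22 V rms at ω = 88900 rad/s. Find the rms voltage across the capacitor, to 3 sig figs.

1.82 V

X_C = 1/(ωC) = 56.2 Ω
Z = 118 − j56.2 Ω
|Z| = √(118² + 56.2²) = 131 Ω
I = V/|Z| = 32.3 mA
V_C = I·|Z_C| = 0.0323 × 56.2 = 1.82 V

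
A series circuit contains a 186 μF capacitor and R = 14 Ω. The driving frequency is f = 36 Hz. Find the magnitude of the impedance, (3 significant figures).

ω = 2πf = 226.2 rad/s
X_C = 1/(ωC) = 23.8 Ω
Z = 14.0 − j23.8 Ω
|Z| = √(14.0² + 23.8²) = 27.6 Ω

27.6 Ω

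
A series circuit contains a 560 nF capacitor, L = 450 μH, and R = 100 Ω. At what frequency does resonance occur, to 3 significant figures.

10.0 kHz

ω₀ = 1/√(LC) = 1/√(0.00045 × 5.6e-07) = 62990 rad/s
f₀ = ω₀/(2π) = 10.0 kHz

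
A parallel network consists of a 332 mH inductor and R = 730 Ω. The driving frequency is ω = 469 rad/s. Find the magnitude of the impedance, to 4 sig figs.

152.3 Ω

X_L = ωL = 155.7 Ω
Parallel: admittances add. Y = 1/R + 1/(jωL)
Y = (0.001370 − j0.006422) S
|Y| = 0.006567 S → |Z| = 1/|Y| = 152.3 Ω, ∠Z = −∠Y = 77.96°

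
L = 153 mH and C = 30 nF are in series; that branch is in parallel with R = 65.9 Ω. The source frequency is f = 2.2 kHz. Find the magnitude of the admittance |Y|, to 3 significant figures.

ω = 2πf = 13820 rad/s
X_L = ωL = 2110 Ω
X_C = 1/(ωC) = 2410 Ω
Branch 1: Z₁ = R = 65.9 Ω
Branch 2 (series LC): Z₂ = j(X_L − X_C) = −j297 Ω
Parallel: Z = Z₁Z₂/(Z₁+Z₂), |Z| = 64.3 Ω, ∠Z = -12.5°
|Y| = 1/|Z| = 15.5 mS

15.5 mS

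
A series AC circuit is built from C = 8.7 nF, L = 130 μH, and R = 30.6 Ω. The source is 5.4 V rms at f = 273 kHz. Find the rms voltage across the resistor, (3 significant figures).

1.04 V

ω = 2πf = 1.715e+06 rad/s
X_L = ωL = 223 Ω
X_C = 1/(ωC) = 67.0 Ω
Net reactance X = X_L − X_C = 156 Ω
Z = 30.6 + j156 Ω
|Z| = √(30.6² + 156²) = 159 Ω
I = V/|Z| = 34.0 mA
V_R = I·|Z_R| = 0.0340 × 30.6 = 1.04 V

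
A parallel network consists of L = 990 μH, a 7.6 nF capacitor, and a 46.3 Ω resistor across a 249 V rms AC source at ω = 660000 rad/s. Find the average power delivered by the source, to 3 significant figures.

1.34 kW

X_L = ωL = 653 Ω
X_C = 1/(ωC) = 199 Ω
Parallel: admittances add. Y = 1/R + 1/(jωL) + jωC
Y = (0.0216 + j0.00349) S
|Y| = 0.0219 S → |Z| = 1/|Y| = 45.7 Ω, ∠Z = −∠Y = -9.17°
I = V/|Z| = 5.45 A
P = VI cos φ = 249 × 5.45 × cos(-9.17°) = 1.34 kW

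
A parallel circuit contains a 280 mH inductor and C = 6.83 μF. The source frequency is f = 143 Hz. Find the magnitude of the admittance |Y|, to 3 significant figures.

ω = 2πf = 898.5 rad/s
X_L = ωL = 252 Ω
X_C = 1/(ωC) = 163 Ω
Parallel: admittances add. Y = 1/(jωL) + jωC
Y = (0 + j0.00216) S
|Y| = 0.00216 S → |Z| = 1/|Y| = 463 Ω, ∠Z = −∠Y = -90.0°

2.16 mS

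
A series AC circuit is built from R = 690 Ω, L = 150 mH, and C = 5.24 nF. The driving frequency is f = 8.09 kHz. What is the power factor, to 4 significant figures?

0.1755

ω = 2πf = 50830 rad/s
X_L = ωL = 7625 Ω
X_C = 1/(ωC) = 3754 Ω
Net reactance X = X_L − X_C = 3870 Ω
Z = 690.0 + j3870 Ω
|Z| = √(690.0² + 3870²) = 3931 Ω
∠Z = arctan(3870/690.0) = 79.89°
cos φ = cos(79.89°) = 0.1755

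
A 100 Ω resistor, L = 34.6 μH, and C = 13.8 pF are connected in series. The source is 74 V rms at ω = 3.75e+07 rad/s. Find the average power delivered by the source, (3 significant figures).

1.33 W

X_L = ωL = 1300 Ω
X_C = 1/(ωC) = 1930 Ω
Net reactance X = X_L − X_C = -635 Ω
Z = 100 − j635 Ω
|Z| = √(100² + 635²) = 643 Ω
∠Z = arctan(-635/100) = -81.0°
I = V/|Z| = 115 mA
P = VI cos φ = 74 × 0.115 × cos(-81.0°) = 1.33 W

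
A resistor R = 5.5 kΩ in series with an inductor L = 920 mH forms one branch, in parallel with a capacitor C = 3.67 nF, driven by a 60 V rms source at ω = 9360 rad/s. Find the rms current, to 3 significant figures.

4.28 mA

X_L = ωL = 8610 Ω
X_C = 1/(ωC) = 29100 Ω
Branch 1 (R+jX_L): Z₁ = 5500 + j8610 Ω, |Z₁| = 10200 Ω
Branch 2 (−jX_C): Z₂ = −j29100 Ω
Parallel: Z = Z₁Z₂/(Z₁+Z₂), |Z| = 14000 Ω, ∠Z = 42.4°
I = V/|Z| = 60/14000 = 4.28 mA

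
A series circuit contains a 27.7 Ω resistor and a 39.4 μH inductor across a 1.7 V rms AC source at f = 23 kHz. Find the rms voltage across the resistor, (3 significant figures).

1.67 V

ω = 2πf = 144500 rad/s
X_L = ωL = 5.69 Ω
Z = 27.7 + j5.69 Ω
|Z| = √(27.7² + 5.69²) = 28.3 Ω
I = V/|Z| = 60.1 mA
V_R = I·|Z_R| = 0.0601 × 27.7 = 1.67 V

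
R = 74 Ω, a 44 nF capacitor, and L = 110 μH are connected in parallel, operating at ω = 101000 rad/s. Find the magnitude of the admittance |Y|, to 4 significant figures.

86.63 mS

X_L = ωL = 11.11 Ω
X_C = 1/(ωC) = 225.0 Ω
Parallel: admittances add. Y = 1/R + 1/(jωL) + jωC
Y = (0.01351 − j0.08557) S
|Y| = 0.08663 S → |Z| = 1/|Y| = 11.54 Ω, ∠Z = −∠Y = 81.03°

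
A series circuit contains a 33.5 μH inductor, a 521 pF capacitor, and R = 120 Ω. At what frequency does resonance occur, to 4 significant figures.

1.205 MHz

ω₀ = 1/√(LC) = 1/√(3.35e-05 × 5.21e-10) = 7.569e+06 rad/s
f₀ = ω₀/(2π) = 1.205 MHz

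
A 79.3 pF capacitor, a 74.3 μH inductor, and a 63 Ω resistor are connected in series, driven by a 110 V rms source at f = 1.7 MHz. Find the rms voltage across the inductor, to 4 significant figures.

ω = 2πf = 1.068e+07 rad/s
X_L = ωL = 793.6 Ω
X_C = 1/(ωC) = 1181 Ω
Net reactance X = X_L − X_C = -387.0 Ω
Z = 63.00 − j387.0 Ω
|Z| = √(63.00² + 387.0²) = 392.1 Ω
I = V/|Z| = 280.6 mA
V_L = I·|Z_L| = 0.2806 × 793.6 = 222.7 V

222.7 V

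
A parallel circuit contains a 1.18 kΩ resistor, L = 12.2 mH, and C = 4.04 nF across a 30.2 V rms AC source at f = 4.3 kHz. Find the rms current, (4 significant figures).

91.96 mA

ω = 2πf = 27020 rad/s
X_L = ωL = 329.6 Ω
X_C = 1/(ωC) = 9162 Ω
Parallel: admittances add. Y = 1/R + 1/(jωL) + jωC
Y = (0.0008475 − j0.002925) S
|Y| = 0.003045 S → |Z| = 1/|Y| = 328.4 Ω, ∠Z = −∠Y = 73.84°
I = V/|Z| = 30.2/328.4 = 91.96 mA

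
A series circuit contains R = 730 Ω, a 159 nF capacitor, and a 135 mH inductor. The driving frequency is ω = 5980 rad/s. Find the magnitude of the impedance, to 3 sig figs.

X_L = ωL = 807 Ω
X_C = 1/(ωC) = 1050 Ω
Net reactance X = X_L − X_C = -244 Ω
Z = 730 − j244 Ω
|Z| = √(730² + 244²) = 770 Ω

770 Ω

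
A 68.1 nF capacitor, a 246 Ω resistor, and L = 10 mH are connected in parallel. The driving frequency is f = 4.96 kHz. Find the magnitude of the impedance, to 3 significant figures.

238 Ω

ω = 2πf = 31160 rad/s
X_L = ωL = 312 Ω
X_C = 1/(ωC) = 471 Ω
Parallel: admittances add. Y = 1/R + 1/(jωL) + jωC
Y = (0.00407 − j0.00109) S
|Y| = 0.00421 S → |Z| = 1/|Y| = 238 Ω, ∠Z = −∠Y = 15.0°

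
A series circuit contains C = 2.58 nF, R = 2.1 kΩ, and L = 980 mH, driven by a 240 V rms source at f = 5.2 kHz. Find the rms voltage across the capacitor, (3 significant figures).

140 V

ω = 2πf = 32670 rad/s
X_L = ωL = 32000 Ω
X_C = 1/(ωC) = 11900 Ω
Net reactance X = X_L − X_C = 20200 Ω
Z = 2100 + j20200 Ω
|Z| = √(2100² + 20200²) = 20300 Ω
I = V/|Z| = 11.8 mA
V_C = I·|Z_C| = 0.0118 × 11900 = 140 V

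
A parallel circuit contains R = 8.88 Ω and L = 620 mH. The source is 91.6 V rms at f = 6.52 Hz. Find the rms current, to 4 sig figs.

10.93 A

ω = 2πf = 40.97 rad/s
X_L = ωL = 25.40 Ω
Parallel: admittances add. Y = 1/R + 1/(jωL)
Y = (0.1126 − j0.03937) S
|Y| = 0.1193 S → |Z| = 1/|Y| = 8.382 Ω, ∠Z = −∠Y = 19.27°
I = V/|Z| = 91.6/8.382 = 10.93 A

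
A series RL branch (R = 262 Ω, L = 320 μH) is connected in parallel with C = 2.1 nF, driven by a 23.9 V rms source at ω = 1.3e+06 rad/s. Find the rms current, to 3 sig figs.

X_L = ωL = 416 Ω
X_C = 1/(ωC) = 366 Ω
Branch 1 (R+jX_L): Z₁ = 262 + j416 Ω, |Z₁| = 492 Ω
Branch 2 (−jX_C): Z₂ = −j366 Ω
Parallel: Z = Z₁Z₂/(Z₁+Z₂), |Z| = 675 Ω, ∠Z = -42.9°
I = V/|Z| = 23.9/675 = 35.4 mA

35.4 mA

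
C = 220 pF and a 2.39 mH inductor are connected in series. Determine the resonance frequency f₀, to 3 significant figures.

ω₀ = 1/√(LC) = 1/√(0.00239 × 2.2e-10) = 1.379e+06 rad/s
f₀ = ω₀/(2π) = 219 kHz

219 kHz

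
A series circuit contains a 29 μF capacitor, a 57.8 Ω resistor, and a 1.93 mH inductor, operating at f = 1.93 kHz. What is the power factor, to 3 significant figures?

ω = 2πf = 12130 rad/s
X_L = ωL = 23.4 Ω
X_C = 1/(ωC) = 2.84 Ω
Net reactance X = X_L − X_C = 20.6 Ω
Z = 57.8 + j20.6 Ω
|Z| = √(57.8² + 20.6²) = 61.3 Ω
∠Z = arctan(20.6/57.8) = 19.6°
cos φ = cos(19.6°) = 0.942

0.942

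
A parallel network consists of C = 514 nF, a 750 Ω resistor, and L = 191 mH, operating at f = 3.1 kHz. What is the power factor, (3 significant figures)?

ω = 2πf = 19480 rad/s
X_L = ωL = 3720 Ω
X_C = 1/(ωC) = 99.9 Ω
Parallel: admittances add. Y = 1/R + 1/(jωL) + jωC
Y = (0.00133 + j0.00974) S
|Y| = 0.00983 S → |Z| = 1/|Y| = 102 Ω, ∠Z = −∠Y = -82.2°
cos φ = cos(-82.2°) = 0.136

0.136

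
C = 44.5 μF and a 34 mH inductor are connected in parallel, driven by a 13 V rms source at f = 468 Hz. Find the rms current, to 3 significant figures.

ω = 2πf = 2941 rad/s
X_L = ωL = 100 Ω
X_C = 1/(ωC) = 7.64 Ω
Parallel: admittances add. Y = 1/(jωL) + jωC
Y = (0 + j0.121) S
|Y| = 0.121 S → |Z| = 1/|Y| = 8.27 Ω, ∠Z = −∠Y = -90.0°
I = V/|Z| = 13/8.27 = 1.57 A

1.57 A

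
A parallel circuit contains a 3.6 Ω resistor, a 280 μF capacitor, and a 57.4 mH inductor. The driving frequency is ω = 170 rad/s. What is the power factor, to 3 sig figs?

X_L = ωL = 9.76 Ω
X_C = 1/(ωC) = 21.0 Ω
Parallel: admittances add. Y = 1/R + 1/(jωL) + jωC
Y = (0.278 − j0.0549) S
|Y| = 0.283 S → |Z| = 1/|Y| = 3.53 Ω, ∠Z = −∠Y = 11.2°
cos φ = cos(11.2°) = 0.981

0.981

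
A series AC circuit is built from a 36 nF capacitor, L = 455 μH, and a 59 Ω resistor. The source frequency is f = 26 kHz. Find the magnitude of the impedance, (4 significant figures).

112.4 Ω

ω = 2πf = 163400 rad/s
X_L = ωL = 74.33 Ω
X_C = 1/(ωC) = 170.0 Ω
Net reactance X = X_L − X_C = -95.71 Ω
Z = 59.00 − j95.71 Ω
|Z| = √(59.00² + 95.71²) = 112.4 Ω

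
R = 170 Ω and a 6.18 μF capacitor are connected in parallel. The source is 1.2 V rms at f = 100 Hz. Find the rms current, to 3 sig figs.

8.46 mA

ω = 2πf = 628.3 rad/s
X_C = 1/(ωC) = 258 Ω
Parallel: admittances add. Y = 1/R + jωC
Y = (0.00588 + j0.00388) S
|Y| = 0.00705 S → |Z| = 1/|Y| = 142 Ω, ∠Z = −∠Y = -33.4°
I = V/|Z| = 1.2/142 = 8.46 mA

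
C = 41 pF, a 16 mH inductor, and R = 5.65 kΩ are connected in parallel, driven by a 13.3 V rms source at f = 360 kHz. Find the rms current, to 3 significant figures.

2.51 mA

ω = 2πf = 2.262e+06 rad/s
X_L = ωL = 36200 Ω
X_C = 1/(ωC) = 10800 Ω
Parallel: admittances add. Y = 1/R + 1/(jωL) + jωC
Y = (0.000177 + j6.51e-05) S
|Y| = 0.000189 S → |Z| = 1/|Y| = 5300 Ω, ∠Z = −∠Y = -20.2°
I = V/|Z| = 13.3/5300 = 2.51 mA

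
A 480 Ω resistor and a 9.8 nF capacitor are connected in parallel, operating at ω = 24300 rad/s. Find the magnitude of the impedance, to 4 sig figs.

476.9 Ω

X_C = 1/(ωC) = 4199 Ω
Parallel: admittances add. Y = 1/R + jωC
Y = (0.002083 + j0.0002381) S
|Y| = 0.002097 S → |Z| = 1/|Y| = 476.9 Ω, ∠Z = −∠Y = -6.521°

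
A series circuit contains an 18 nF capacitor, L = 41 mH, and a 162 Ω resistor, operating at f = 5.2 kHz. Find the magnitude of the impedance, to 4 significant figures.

ω = 2πf = 32670 rad/s
X_L = ωL = 1340 Ω
X_C = 1/(ωC) = 1700 Ω
Net reactance X = X_L − X_C = -360.8 Ω
Z = 162.0 − j360.8 Ω
|Z| = √(162.0² + 360.8²) = 395.5 Ω

395.5 Ω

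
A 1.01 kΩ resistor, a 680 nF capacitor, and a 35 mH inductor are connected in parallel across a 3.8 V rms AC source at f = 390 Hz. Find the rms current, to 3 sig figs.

38.2 mA

ω = 2πf = 2450 rad/s
X_L = ωL = 85.8 Ω
X_C = 1/(ωC) = 600 Ω
Parallel: admittances add. Y = 1/R + 1/(jωL) + jωC
Y = (0.000990 − j0.00999) S
|Y| = 0.0100 S → |Z| = 1/|Y| = 99.6 Ω, ∠Z = −∠Y = 84.3°
I = V/|Z| = 3.8/99.6 = 38.2 mA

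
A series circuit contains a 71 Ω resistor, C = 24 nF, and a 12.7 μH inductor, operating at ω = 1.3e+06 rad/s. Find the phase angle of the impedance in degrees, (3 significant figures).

-12.3°

X_L = ωL = 16.5 Ω
X_C = 1/(ωC) = 32.1 Ω
Net reactance X = X_L − X_C = -15.5 Ω
Z = 71.0 − j15.5 Ω
|Z| = √(71.0² + 15.5²) = 72.7 Ω
∠Z = arctan(-15.5/71.0) = -12.3°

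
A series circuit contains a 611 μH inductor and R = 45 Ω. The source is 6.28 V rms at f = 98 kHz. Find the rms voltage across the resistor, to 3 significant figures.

ω = 2πf = 615800 rad/s
X_L = ωL = 376 Ω
Z = 45.0 + j376 Ω
|Z| = √(45.0² + 376²) = 379 Ω
I = V/|Z| = 16.6 mA
V_R = I·|Z_R| = 0.0166 × 45.0 = 0.746 V

0.746 V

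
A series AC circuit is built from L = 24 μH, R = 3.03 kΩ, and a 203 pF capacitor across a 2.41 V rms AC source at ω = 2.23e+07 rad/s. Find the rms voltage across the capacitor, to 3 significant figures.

X_L = ωL = 535 Ω
X_C = 1/(ωC) = 221 Ω
Net reactance X = X_L − X_C = 314 Ω
Z = 3030 + j314 Ω
|Z| = √(3030² + 314²) = 3050 Ω
I = V/|Z| = 791 μA
V_C = I·|Z_C| = 0.000791 × 221 = 0.175 V

0.175 V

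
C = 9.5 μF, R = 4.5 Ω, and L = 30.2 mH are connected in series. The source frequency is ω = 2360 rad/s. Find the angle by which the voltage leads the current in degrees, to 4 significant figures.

X_L = ωL = 71.27 Ω
X_C = 1/(ωC) = 44.60 Ω
Net reactance X = X_L − X_C = 26.67 Ω
Z = 4.500 + j26.67 Ω
|Z| = √(4.500² + 26.67²) = 27.05 Ω
∠Z = arctan(26.67/4.500) = 80.42°

80.42°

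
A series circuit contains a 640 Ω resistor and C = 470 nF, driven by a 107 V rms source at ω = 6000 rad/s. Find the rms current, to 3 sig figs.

146 mA

X_C = 1/(ωC) = 355 Ω
Z = 640 − j355 Ω
|Z| = √(640² + 355²) = 732 Ω
I = V/|Z| = 107/732 = 146 mA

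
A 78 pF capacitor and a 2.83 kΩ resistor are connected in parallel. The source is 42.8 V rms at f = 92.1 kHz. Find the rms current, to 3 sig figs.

ω = 2πf = 578700 rad/s
X_C = 1/(ωC) = 22200 Ω
Parallel: admittances add. Y = 1/R + jωC
Y = (0.000353 + j4.51e-05) S
|Y| = 0.000356 S → |Z| = 1/|Y| = 2810 Ω, ∠Z = −∠Y = -7.28°
I = V/|Z| = 42.8/2810 = 15.2 mA

15.2 mA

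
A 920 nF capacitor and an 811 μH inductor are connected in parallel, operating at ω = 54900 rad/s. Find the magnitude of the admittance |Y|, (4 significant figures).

28.05 mS

X_L = ωL = 44.52 Ω
X_C = 1/(ωC) = 19.80 Ω
Parallel: admittances add. Y = 1/(jωL) + jωC
Y = (0 + j0.02805) S
|Y| = 0.02805 S → |Z| = 1/|Y| = 35.65 Ω, ∠Z = −∠Y = -90.00°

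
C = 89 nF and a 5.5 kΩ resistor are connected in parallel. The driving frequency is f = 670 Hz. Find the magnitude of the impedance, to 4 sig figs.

2401 Ω

ω = 2πf = 4210 rad/s
X_C = 1/(ωC) = 2669 Ω
Parallel: admittances add. Y = 1/R + jωC
Y = (0.0001818 + j0.0003747) S
|Y| = 0.0004165 S → |Z| = 1/|Y| = 2401 Ω, ∠Z = −∠Y = -64.11°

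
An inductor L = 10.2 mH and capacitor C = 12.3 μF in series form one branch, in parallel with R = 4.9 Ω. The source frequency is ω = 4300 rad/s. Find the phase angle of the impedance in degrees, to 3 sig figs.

11.1°

X_L = ωL = 43.9 Ω
X_C = 1/(ωC) = 18.9 Ω
Branch 1: Z₁ = R = 4.90 Ω
Branch 2 (series LC): Z₂ = j(X_L − X_C) = j25.0 Ω
Parallel: Z = Z₁Z₂/(Z₁+Z₂), |Z| = 4.81 Ω, ∠Z = 11.1°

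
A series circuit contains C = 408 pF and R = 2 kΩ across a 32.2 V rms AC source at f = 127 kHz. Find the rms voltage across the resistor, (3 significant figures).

ω = 2πf = 798000 rad/s
X_C = 1/(ωC) = 3070 Ω
Z = 2000 − j3070 Ω
|Z| = √(2000² + 3070²) = 3670 Ω
I = V/|Z| = 8.79 mA
V_R = I·|Z_R| = 0.00879 × 2000 = 17.6 V

17.6 V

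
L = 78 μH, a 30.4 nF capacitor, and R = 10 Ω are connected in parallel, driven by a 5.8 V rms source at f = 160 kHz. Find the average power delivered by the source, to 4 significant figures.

3.364 W

ω = 2πf = 1.005e+06 rad/s
X_L = ωL = 78.41 Ω
X_C = 1/(ωC) = 32.72 Ω
Parallel: admittances add. Y = 1/R + 1/(jωL) + jωC
Y = (0.1000 + j0.01781) S
|Y| = 0.1016 S → |Z| = 1/|Y| = 9.845 Ω, ∠Z = −∠Y = -10.10°
I = V/|Z| = 589.1 mA
P = VI cos φ = 5.8 × 0.5891 × cos(-10.10°) = 3.364 W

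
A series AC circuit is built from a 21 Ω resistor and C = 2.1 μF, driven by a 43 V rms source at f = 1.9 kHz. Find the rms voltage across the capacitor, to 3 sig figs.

ω = 2πf = 11940 rad/s
X_C = 1/(ωC) = 39.9 Ω
Z = 21.0 − j39.9 Ω
|Z| = √(21.0² + 39.9²) = 45.1 Ω
I = V/|Z| = 954 mA
V_C = I·|Z_C| = 0.954 × 39.9 = 38.0 V

38.0 V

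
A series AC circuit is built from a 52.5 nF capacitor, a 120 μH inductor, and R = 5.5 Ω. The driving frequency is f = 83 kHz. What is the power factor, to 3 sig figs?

ω = 2πf = 521500 rad/s
X_L = ωL = 62.6 Ω
X_C = 1/(ωC) = 36.5 Ω
Net reactance X = X_L − X_C = 26.1 Ω
Z = 5.50 + j26.1 Ω
|Z| = √(5.50² + 26.1²) = 26.6 Ω
∠Z = arctan(26.1/5.50) = 78.1°
cos φ = cos(78.1°) = 0.207

0.207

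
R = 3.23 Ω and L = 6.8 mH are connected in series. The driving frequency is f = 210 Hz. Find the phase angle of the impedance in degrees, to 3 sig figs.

70.2°

ω = 2πf = 1319 rad/s
X_L = ωL = 8.97 Ω
Z = 3.23 + j8.97 Ω
|Z| = √(3.23² + 8.97²) = 9.54 Ω
∠Z = arctan(8.97/3.23) = 70.2°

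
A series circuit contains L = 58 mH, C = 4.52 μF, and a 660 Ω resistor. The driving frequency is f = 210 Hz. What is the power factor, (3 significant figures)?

0.991

ω = 2πf = 1319 rad/s
X_L = ωL = 76.5 Ω
X_C = 1/(ωC) = 168 Ω
Net reactance X = X_L − X_C = -91.1 Ω
Z = 660 − j91.1 Ω
|Z| = √(660² + 91.1²) = 666 Ω
∠Z = arctan(-91.1/660) = -7.86°
cos φ = cos(-7.86°) = 0.991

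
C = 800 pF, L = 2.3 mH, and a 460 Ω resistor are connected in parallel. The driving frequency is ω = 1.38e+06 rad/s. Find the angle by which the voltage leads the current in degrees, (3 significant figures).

-19.9°

X_L = ωL = 3170 Ω
X_C = 1/(ωC) = 906 Ω
Parallel: admittances add. Y = 1/R + 1/(jωL) + jωC
Y = (0.00217 + j0.000789) S
|Y| = 0.00231 S → |Z| = 1/|Y| = 432 Ω, ∠Z = −∠Y = -19.9°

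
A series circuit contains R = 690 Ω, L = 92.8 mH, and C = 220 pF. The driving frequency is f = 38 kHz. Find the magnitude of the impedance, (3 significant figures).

3190 Ω

ω = 2πf = 238800 rad/s
X_L = ωL = 22200 Ω
X_C = 1/(ωC) = 19000 Ω
Net reactance X = X_L − X_C = 3120 Ω
Z = 690 + j3120 Ω
|Z| = √(690² + 3120²) = 3190 Ω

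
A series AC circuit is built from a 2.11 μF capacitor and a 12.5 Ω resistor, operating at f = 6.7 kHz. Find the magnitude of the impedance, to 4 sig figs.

ω = 2πf = 42100 rad/s
X_C = 1/(ωC) = 11.26 Ω
Z = 12.50 − j11.26 Ω
|Z| = √(12.50² + 11.26²) = 16.82 Ω

16.82 Ω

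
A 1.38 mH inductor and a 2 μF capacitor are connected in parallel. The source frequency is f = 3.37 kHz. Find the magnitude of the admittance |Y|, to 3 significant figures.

ω = 2πf = 21170 rad/s
X_L = ωL = 29.2 Ω
X_C = 1/(ωC) = 23.6 Ω
Parallel: admittances add. Y = 1/(jωL) + jωC
Y = (0 + j0.00813) S
|Y| = 0.00813 S → |Z| = 1/|Y| = 123 Ω, ∠Z = −∠Y = -90.0°

8.13 mS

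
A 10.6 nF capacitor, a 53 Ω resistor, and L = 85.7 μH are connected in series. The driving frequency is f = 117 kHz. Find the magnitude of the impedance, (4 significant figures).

ω = 2πf = 735100 rad/s
X_L = ωL = 63.00 Ω
X_C = 1/(ωC) = 128.3 Ω
Net reactance X = X_L − X_C = -65.33 Ω
Z = 53.00 − j65.33 Ω
|Z| = √(53.00² + 65.33²) = 84.12 Ω

84.12 Ω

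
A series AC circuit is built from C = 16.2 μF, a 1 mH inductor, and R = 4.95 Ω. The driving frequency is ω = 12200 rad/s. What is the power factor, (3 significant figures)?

0.570

X_L = ωL = 12.2 Ω
X_C = 1/(ωC) = 5.06 Ω
Net reactance X = X_L − X_C = 7.14 Ω
Z = 4.95 + j7.14 Ω
|Z| = √(4.95² + 7.14²) = 8.69 Ω
∠Z = arctan(7.14/4.95) = 55.3°
cos φ = cos(55.3°) = 0.570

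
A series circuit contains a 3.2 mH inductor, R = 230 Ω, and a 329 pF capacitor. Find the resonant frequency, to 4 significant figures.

155.1 kHz

ω₀ = 1/√(LC) = 1/√(0.0032 × 3.29e-10) = 974600 rad/s
f₀ = ω₀/(2π) = 155.1 kHz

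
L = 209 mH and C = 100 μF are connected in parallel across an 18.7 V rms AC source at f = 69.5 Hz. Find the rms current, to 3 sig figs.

612 mA

ω = 2πf = 436.7 rad/s
X_L = ωL = 91.3 Ω
X_C = 1/(ωC) = 22.9 Ω
Parallel: admittances add. Y = 1/(jωL) + jωC
Y = (0 + j0.0327) S
|Y| = 0.0327 S → |Z| = 1/|Y| = 30.6 Ω, ∠Z = −∠Y = -90.0°
I = V/|Z| = 18.7/30.6 = 612 mA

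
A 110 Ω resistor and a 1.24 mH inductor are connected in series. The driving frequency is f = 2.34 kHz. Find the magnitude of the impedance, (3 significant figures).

112 Ω

ω = 2πf = 14700 rad/s
X_L = ωL = 18.2 Ω
Z = 110 + j18.2 Ω
|Z| = √(110² + 18.2²) = 112 Ω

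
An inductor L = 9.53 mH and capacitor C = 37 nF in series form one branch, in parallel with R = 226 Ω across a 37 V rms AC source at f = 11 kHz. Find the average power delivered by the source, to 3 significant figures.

ω = 2πf = 69120 rad/s
X_L = ωL = 659 Ω
X_C = 1/(ωC) = 391 Ω
Branch 1: Z₁ = R = 226 Ω
Branch 2 (series LC): Z₂ = j(X_L − X_C) = j268 Ω
Parallel: Z = Z₁Z₂/(Z₁+Z₂), |Z| = 173 Ω, ∠Z = 40.2°
I = V/|Z| = 214 mA
P = VI cos φ = 37 × 0.214 × cos(40.2°) = 6.06 W

6.06 W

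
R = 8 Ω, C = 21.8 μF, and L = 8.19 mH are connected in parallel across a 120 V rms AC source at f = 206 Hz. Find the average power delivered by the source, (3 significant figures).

1.80 kW

ω = 2πf = 1294 rad/s
X_L = ωL = 10.6 Ω
X_C = 1/(ωC) = 35.4 Ω
Parallel: admittances add. Y = 1/R + 1/(jωL) + jωC
Y = (0.125 − j0.0661) S
|Y| = 0.141 S → |Z| = 1/|Y| = 7.07 Ω, ∠Z = −∠Y = 27.9°
I = V/|Z| = 17.0 A
P = VI cos φ = 120 × 17.0 × cos(27.9°) = 1.80 kW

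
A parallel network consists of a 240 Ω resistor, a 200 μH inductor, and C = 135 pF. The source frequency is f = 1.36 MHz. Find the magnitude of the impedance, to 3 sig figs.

238 Ω

ω = 2πf = 8.545e+06 rad/s
X_L = ωL = 1710 Ω
X_C = 1/(ωC) = 867 Ω
Parallel: admittances add. Y = 1/R + 1/(jωL) + jωC
Y = (0.00417 + j0.000568) S
|Y| = 0.00421 S → |Z| = 1/|Y| = 238 Ω, ∠Z = −∠Y = -7.77°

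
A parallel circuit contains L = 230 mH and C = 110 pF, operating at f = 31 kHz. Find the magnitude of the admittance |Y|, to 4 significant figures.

896.2 nS

ω = 2πf = 194800 rad/s
X_L = ωL = 44800 Ω
X_C = 1/(ωC) = 46670 Ω
Parallel: admittances add. Y = 1/(jωL) + jωC
Y = (0 − j8.962e-07) S
|Y| = 8.962e-07 S → |Z| = 1/|Y| = 1.116e+06 Ω, ∠Z = −∠Y = 90.00°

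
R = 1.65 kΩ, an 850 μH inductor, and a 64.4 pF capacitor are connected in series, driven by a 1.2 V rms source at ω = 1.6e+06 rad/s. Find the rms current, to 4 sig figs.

X_L = ωL = 1360 Ω
X_C = 1/(ωC) = 9705 Ω
Net reactance X = X_L − X_C = -8345 Ω
Z = 1650 − j8345 Ω
|Z| = √(1650² + 8345²) = 8507 Ω
I = V/|Z| = 1.2/8507 = 141.1 μA

141.1 μA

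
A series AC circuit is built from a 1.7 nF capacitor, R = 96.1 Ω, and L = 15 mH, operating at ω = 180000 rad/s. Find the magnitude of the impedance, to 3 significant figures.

576 Ω

X_L = ωL = 2700 Ω
X_C = 1/(ωC) = 3270 Ω
Net reactance X = X_L − X_C = -568 Ω
Z = 96.1 − j568 Ω
|Z| = √(96.1² + 568²) = 576 Ω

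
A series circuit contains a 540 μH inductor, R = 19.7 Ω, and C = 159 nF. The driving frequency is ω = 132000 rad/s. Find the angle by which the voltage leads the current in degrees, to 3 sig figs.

X_L = ωL = 71.3 Ω
X_C = 1/(ωC) = 47.6 Ω
Net reactance X = X_L − X_C = 23.6 Ω
Z = 19.7 + j23.6 Ω
|Z| = √(19.7² + 23.6²) = 30.8 Ω
∠Z = arctan(23.6/19.7) = 50.2°

50.2°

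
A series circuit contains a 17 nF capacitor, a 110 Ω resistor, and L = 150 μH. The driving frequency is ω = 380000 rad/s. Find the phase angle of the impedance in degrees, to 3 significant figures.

-41.6°

X_L = ωL = 57.0 Ω
X_C = 1/(ωC) = 155 Ω
Net reactance X = X_L − X_C = -97.8 Ω
Z = 110 − j97.8 Ω
|Z| = √(110² + 97.8²) = 147 Ω
∠Z = arctan(-97.8/110) = -41.6°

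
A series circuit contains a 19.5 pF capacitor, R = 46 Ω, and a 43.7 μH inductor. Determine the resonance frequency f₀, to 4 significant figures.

ω₀ = 1/√(LC) = 1/√(4.37e-05 × 1.95e-11) = 3.426e+07 rad/s
f₀ = ω₀/(2π) = 5.452 MHz

5.452 MHz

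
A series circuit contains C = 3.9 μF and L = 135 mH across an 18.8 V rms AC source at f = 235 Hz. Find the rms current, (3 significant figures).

732 mA

ω = 2πf = 1477 rad/s
X_L = ωL = 199 Ω
X_C = 1/(ωC) = 174 Ω
Net reactance X = X_L − X_C = 25.7 Ω
Z = j25.7 Ω
|Z| = √(0² + 25.7²) = 25.7 Ω
I = V/|Z| = 18.8/25.7 = 732 mA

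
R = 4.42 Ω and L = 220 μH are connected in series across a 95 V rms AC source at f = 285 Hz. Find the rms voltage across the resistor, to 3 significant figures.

ω = 2πf = 1791 rad/s
X_L = ωL = 0.394 Ω
Z = 4.42 + j0.394 Ω
|Z| = √(4.42² + 0.394²) = 4.44 Ω
I = V/|Z| = 21.4 A
V_R = I·|Z_R| = 21.4 × 4.42 = 94.6 V

94.6 V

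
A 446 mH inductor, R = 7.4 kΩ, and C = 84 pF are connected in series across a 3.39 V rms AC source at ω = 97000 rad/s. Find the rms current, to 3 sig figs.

42.5 μA

X_L = ωL = 43300 Ω
X_C = 1/(ωC) = 123000 Ω
Net reactance X = X_L − X_C = -79500 Ω
Z = 7400 − j79500 Ω
|Z| = √(7400² + 79500²) = 79800 Ω
I = V/|Z| = 3.39/79800 = 42.5 μA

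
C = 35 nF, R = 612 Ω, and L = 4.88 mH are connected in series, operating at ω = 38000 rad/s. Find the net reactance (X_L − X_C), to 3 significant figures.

X_L = ωL = 185 Ω
X_C = 1/(ωC) = 752 Ω
X = 185 − 752 = -566 Ω

-566 Ω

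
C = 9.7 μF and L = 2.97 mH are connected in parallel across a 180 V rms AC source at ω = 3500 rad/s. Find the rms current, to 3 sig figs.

X_L = ωL = 10.4 Ω
X_C = 1/(ωC) = 29.5 Ω
Parallel: admittances add. Y = 1/(jωL) + jωC
Y = (0 − j0.0623) S
|Y| = 0.0623 S → |Z| = 1/|Y| = 16.1 Ω, ∠Z = −∠Y = 90.0°
I = V/|Z| = 180/16.1 = 11.2 A

11.2 A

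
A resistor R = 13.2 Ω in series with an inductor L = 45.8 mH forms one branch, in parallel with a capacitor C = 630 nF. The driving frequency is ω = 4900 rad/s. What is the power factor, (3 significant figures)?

X_L = ωL = 224 Ω
X_C = 1/(ωC) = 324 Ω
Branch 1 (R+jX_L): Z₁ = 13.2 + j224 Ω, |Z₁| = 225 Ω
Branch 2 (−jX_C): Z₂ = −j324 Ω
Parallel: Z = Z₁Z₂/(Z₁+Z₂), |Z| = 725 Ω, ∠Z = 79.1°
cos φ = cos(79.1°) = 0.189

0.189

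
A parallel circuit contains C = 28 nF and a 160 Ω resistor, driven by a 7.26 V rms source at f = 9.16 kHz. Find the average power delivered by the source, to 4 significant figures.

329.4 mW

ω = 2πf = 57550 rad/s
X_C = 1/(ωC) = 620.5 Ω
Parallel: admittances add. Y = 1/R + jωC
Y = (0.006250 + j0.001612) S
|Y| = 0.006454 S → |Z| = 1/|Y| = 154.9 Ω, ∠Z = −∠Y = -14.46°
I = V/|Z| = 46.86 mA
P = VI cos φ = 7.26 × 0.04686 × cos(-14.46°) = 329.4 mW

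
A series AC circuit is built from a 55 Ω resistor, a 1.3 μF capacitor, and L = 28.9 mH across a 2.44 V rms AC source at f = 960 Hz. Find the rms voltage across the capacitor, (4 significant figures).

4.309 V

ω = 2πf = 6032 rad/s
X_L = ωL = 174.3 Ω
X_C = 1/(ωC) = 127.5 Ω
Net reactance X = X_L − X_C = 46.79 Ω
Z = 55.00 + j46.79 Ω
|Z| = √(55.00² + 46.79²) = 72.21 Ω
I = V/|Z| = 33.79 mA
V_C = I·|Z_C| = 0.03379 × 127.5 = 4.309 V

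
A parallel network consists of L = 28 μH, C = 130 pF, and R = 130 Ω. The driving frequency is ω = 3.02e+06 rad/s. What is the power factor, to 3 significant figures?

0.558

X_L = ωL = 84.6 Ω
X_C = 1/(ωC) = 2550 Ω
Parallel: admittances add. Y = 1/R + 1/(jωL) + jωC
Y = (0.00769 − j0.0114) S
|Y| = 0.0138 S → |Z| = 1/|Y| = 72.6 Ω, ∠Z = −∠Y = 56.1°
cos φ = cos(56.1°) = 0.558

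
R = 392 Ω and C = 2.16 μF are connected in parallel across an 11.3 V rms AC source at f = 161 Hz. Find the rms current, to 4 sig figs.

37.96 mA

ω = 2πf = 1012 rad/s
X_C = 1/(ωC) = 457.7 Ω
Parallel: admittances add. Y = 1/R + jωC
Y = (0.002551 + j0.002185) S
|Y| = 0.003359 S → |Z| = 1/|Y| = 297.7 Ω, ∠Z = −∠Y = -40.58°
I = V/|Z| = 11.3/297.7 = 37.96 mA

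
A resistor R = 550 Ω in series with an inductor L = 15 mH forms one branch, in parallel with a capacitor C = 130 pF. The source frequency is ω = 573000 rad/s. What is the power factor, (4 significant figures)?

X_L = ωL = 8595 Ω
X_C = 1/(ωC) = 13420 Ω
Branch 1 (R+jX_L): Z₁ = 550.0 + j8595 Ω, |Z₁| = 8613 Ω
Branch 2 (−jX_C): Z₂ = −j13420 Ω
Parallel: Z = Z₁Z₂/(Z₁+Z₂), |Z| = 23790 Ω, ∠Z = 79.84°
cos φ = cos(79.84°) = 0.1764

0.1764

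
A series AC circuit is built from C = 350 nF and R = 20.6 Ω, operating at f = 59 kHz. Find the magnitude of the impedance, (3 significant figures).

ω = 2πf = 370700 rad/s
X_C = 1/(ωC) = 7.71 Ω
Z = 20.6 − j7.71 Ω
|Z| = √(20.6² + 7.71²) = 22.0 Ω

22.0 Ω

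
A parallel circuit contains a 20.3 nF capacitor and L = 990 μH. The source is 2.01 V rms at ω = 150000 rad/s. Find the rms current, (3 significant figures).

7.41 mA

X_L = ωL = 148 Ω
X_C = 1/(ωC) = 328 Ω
Parallel: admittances add. Y = 1/(jωL) + jωC
Y = (0 − j0.00369) S
|Y| = 0.00369 S → |Z| = 1/|Y| = 271 Ω, ∠Z = −∠Y = 90.0°
I = V/|Z| = 2.01/271 = 7.41 mA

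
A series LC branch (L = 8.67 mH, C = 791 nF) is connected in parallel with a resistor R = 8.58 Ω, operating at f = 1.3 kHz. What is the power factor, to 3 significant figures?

0.995

ω = 2πf = 8168 rad/s
X_L = ωL = 70.8 Ω
X_C = 1/(ωC) = 155 Ω
Branch 1: Z₁ = R = 8.58 Ω
Branch 2 (series LC): Z₂ = j(X_L − X_C) = −j84.0 Ω
Parallel: Z = Z₁Z₂/(Z₁+Z₂), |Z| = 8.54 Ω, ∠Z = -5.84°
cos φ = cos(-5.84°) = 0.995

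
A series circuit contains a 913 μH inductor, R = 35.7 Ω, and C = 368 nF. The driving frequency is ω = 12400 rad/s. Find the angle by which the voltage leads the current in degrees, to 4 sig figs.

X_L = ωL = 11.32 Ω
X_C = 1/(ωC) = 219.1 Ω
Net reactance X = X_L − X_C = -207.8 Ω
Z = 35.70 − j207.8 Ω
|Z| = √(35.70² + 207.8²) = 210.9 Ω
∠Z = arctan(-207.8/35.70) = -80.25°

-80.25°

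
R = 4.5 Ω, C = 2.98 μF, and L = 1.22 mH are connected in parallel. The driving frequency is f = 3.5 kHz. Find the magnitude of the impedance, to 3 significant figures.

ω = 2πf = 21990 rad/s
X_L = ωL = 26.8 Ω
X_C = 1/(ωC) = 15.3 Ω
Parallel: admittances add. Y = 1/R + 1/(jωL) + jωC
Y = (0.222 + j0.0283) S
|Y| = 0.224 S → |Z| = 1/|Y| = 4.46 Ω, ∠Z = −∠Y = -7.25°

4.46 Ω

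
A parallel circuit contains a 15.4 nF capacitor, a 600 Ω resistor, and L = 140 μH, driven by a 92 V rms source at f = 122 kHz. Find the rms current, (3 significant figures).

ω = 2πf = 766500 rad/s
X_L = ωL = 107 Ω
X_C = 1/(ωC) = 84.7 Ω
Parallel: admittances add. Y = 1/R + 1/(jωL) + jωC
Y = (0.00167 + j0.00249) S
|Y| = 0.00299 S → |Z| = 1/|Y| = 334 Ω, ∠Z = −∠Y = -56.2°
I = V/|Z| = 92/334 = 275 mA

275 mA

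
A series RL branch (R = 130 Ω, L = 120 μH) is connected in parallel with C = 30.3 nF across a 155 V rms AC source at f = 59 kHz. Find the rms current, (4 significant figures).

ω = 2πf = 370700 rad/s
X_L = ωL = 44.48 Ω
X_C = 1/(ωC) = 89.03 Ω
Branch 1 (R+jX_L): Z₁ = 130.0 + j44.48 Ω, |Z₁| = 137.4 Ω
Branch 2 (−jX_C): Z₂ = −j89.03 Ω
Parallel: Z = Z₁Z₂/(Z₁+Z₂), |Z| = 89.02 Ω, ∠Z = -52.20°
I = V/|Z| = 155/89.02 = 1.741 A

1.741 A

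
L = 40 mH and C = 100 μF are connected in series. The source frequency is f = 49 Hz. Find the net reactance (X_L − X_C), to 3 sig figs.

ω = 2πf = 307.9 rad/s
X_L = ωL = 12.3 Ω
X_C = 1/(ωC) = 32.5 Ω
X = 12.3 − 32.5 = -20.2 Ω

-20.2 Ω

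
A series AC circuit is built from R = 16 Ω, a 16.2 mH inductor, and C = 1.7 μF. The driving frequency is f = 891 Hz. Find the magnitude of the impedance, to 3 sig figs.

ω = 2πf = 5598 rad/s
X_L = ωL = 90.7 Ω
X_C = 1/(ωC) = 105 Ω
Net reactance X = X_L − X_C = -14.4 Ω
Z = 16.0 − j14.4 Ω
|Z| = √(16.0² + 14.4²) = 21.5 Ω

21.5 Ω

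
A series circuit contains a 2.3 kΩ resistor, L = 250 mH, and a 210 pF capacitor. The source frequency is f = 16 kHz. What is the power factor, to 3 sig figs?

ω = 2πf = 100500 rad/s
X_L = ωL = 25100 Ω
X_C = 1/(ωC) = 47400 Ω
Net reactance X = X_L − X_C = -22200 Ω
Z = 2300 − j22200 Ω
|Z| = √(2300² + 22200²) = 22400 Ω
∠Z = arctan(-22200/2300) = -84.1°
cos φ = cos(-84.1°) = 0.103

0.103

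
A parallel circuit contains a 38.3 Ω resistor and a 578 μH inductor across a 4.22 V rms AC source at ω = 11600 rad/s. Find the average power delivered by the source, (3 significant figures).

X_L = ωL = 6.70 Ω
Parallel: admittances add. Y = 1/R + 1/(jωL)
Y = (0.0261 − j0.149) S
|Y| = 0.151 S → |Z| = 1/|Y| = 6.60 Ω, ∠Z = −∠Y = 80.1°
I = V/|Z| = 639 mA
P = VI cos φ = 4.22 × 0.639 × cos(80.1°) = 465 mW

465 mW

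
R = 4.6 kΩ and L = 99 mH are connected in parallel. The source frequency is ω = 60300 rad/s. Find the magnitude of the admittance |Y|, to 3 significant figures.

274 μS

X_L = ωL = 5970 Ω
Parallel: admittances add. Y = 1/R + 1/(jωL)
Y = (0.000217 − j0.000168) S
|Y| = 0.000274 S → |Z| = 1/|Y| = 3640 Ω, ∠Z = −∠Y = 37.6°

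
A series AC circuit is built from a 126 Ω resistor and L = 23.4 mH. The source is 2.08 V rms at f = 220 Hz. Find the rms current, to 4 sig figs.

ω = 2πf = 1382 rad/s
X_L = ωL = 32.35 Ω
Z = 126.0 + j32.35 Ω
|Z| = √(126.0² + 32.35²) = 130.1 Ω
I = V/|Z| = 2.08/130.1 = 15.99 mA

15.99 mA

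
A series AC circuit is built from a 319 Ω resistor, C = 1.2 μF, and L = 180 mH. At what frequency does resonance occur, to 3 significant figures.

ω₀ = 1/√(LC) = 1/√(0.18 × 1.2e-06) = 2152 rad/s
f₀ = ω₀/(2π) = 342 Hz

342 Hz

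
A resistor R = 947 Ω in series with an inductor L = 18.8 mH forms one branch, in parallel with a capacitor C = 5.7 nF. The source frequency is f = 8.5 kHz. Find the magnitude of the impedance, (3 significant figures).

1840 Ω

ω = 2πf = 53410 rad/s
X_L = ωL = 1000 Ω
X_C = 1/(ωC) = 3280 Ω
Branch 1 (R+jX_L): Z₁ = 947 + j1000 Ω, |Z₁| = 1380 Ω
Branch 2 (−jX_C): Z₂ = −j3280 Ω
Parallel: Z = Z₁Z₂/(Z₁+Z₂), |Z| = 1840 Ω, ∠Z = 24.1°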